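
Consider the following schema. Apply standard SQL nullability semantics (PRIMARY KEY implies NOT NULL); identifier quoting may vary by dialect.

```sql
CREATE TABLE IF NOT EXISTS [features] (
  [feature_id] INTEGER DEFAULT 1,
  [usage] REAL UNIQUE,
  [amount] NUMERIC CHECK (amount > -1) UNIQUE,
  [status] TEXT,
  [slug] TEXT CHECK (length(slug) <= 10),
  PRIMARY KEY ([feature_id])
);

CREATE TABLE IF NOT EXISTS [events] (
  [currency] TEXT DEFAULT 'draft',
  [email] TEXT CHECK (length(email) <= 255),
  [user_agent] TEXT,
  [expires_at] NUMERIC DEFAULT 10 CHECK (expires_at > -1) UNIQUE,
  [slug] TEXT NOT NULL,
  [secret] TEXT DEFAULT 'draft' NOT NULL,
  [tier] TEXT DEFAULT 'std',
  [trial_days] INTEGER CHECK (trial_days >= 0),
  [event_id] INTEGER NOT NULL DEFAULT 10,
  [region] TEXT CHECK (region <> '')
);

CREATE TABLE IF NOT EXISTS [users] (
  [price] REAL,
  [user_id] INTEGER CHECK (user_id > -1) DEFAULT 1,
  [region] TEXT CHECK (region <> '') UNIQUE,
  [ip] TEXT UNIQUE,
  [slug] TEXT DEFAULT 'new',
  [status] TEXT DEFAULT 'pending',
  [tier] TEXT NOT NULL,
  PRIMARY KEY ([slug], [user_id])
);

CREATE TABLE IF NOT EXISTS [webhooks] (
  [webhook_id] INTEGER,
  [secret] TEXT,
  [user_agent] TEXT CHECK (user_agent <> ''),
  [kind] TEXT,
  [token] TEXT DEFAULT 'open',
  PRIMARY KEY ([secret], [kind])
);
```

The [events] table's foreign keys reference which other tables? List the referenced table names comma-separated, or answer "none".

No column in events has a REFERENCES clause.

none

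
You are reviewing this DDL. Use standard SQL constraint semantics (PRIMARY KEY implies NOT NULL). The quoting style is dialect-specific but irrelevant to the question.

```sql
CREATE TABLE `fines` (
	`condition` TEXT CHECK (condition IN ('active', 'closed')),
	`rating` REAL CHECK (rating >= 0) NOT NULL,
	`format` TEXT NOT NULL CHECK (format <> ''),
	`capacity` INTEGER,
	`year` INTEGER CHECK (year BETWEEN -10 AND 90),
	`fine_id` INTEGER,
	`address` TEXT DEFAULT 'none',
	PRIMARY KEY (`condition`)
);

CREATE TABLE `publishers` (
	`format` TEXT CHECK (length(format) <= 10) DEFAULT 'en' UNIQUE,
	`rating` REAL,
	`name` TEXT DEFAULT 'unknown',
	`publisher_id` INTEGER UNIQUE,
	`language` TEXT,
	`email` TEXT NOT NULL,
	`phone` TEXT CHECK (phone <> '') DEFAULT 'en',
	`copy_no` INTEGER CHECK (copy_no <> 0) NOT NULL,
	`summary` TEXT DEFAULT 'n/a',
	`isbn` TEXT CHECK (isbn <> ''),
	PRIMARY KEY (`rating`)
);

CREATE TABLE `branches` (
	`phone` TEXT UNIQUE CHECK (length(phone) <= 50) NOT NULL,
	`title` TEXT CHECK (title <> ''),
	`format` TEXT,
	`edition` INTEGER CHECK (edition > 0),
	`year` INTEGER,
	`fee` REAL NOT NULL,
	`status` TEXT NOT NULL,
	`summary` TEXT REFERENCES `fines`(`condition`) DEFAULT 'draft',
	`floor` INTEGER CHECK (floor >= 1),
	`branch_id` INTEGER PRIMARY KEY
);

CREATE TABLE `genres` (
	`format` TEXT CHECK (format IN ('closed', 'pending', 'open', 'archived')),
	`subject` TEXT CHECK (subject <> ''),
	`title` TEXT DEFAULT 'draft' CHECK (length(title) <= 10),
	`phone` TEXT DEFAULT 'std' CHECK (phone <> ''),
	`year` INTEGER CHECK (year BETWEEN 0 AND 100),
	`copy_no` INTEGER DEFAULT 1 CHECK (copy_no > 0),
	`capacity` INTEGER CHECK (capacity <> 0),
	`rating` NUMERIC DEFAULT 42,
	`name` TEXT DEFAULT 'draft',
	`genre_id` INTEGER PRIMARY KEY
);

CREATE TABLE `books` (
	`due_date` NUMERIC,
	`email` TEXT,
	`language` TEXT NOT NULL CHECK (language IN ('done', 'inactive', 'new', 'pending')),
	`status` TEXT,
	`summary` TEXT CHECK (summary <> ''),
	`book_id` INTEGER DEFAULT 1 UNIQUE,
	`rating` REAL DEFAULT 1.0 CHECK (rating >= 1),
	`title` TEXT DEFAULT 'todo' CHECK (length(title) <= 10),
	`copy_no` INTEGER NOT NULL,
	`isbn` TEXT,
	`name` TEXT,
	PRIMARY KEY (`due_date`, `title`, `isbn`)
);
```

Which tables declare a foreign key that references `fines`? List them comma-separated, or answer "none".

branches

- branches.summary references fines(condition).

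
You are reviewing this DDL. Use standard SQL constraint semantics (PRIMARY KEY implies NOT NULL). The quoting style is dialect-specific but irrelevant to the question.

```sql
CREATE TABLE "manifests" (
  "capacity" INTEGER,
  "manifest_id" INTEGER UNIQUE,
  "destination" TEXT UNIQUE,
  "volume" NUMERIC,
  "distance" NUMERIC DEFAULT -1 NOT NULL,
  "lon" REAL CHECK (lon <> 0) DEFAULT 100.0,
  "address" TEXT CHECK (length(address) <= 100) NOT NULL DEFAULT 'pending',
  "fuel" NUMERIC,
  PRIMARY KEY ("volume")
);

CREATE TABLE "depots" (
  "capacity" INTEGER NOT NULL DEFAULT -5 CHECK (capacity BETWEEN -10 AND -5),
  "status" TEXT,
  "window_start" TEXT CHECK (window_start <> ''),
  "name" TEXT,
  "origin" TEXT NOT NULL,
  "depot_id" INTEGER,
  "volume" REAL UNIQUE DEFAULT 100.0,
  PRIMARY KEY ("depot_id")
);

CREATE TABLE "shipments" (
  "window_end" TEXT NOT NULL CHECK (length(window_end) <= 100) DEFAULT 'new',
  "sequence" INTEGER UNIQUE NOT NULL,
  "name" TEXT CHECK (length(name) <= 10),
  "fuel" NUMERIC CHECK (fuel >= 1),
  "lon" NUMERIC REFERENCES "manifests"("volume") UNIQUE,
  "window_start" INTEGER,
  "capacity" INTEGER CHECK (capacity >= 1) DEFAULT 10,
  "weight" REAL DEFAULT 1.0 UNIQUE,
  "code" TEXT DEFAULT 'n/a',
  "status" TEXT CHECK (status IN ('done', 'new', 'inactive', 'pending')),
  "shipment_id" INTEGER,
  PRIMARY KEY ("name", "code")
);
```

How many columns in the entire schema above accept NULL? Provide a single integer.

16

manifests: 5 nullable (capacity, manifest_id, destination, lon, fuel — PK (volume) and explicit NOT NULL columns excluded).
depots: 4 nullable (status, window_start, name, volume — PK (depot_id) and explicit NOT NULL columns excluded).
shipments: 7 nullable (fuel, lon, window_start, capacity, weight, status, shipment_id — PK (name, code) and explicit NOT NULL columns excluded).
Total: 5 + 4 + 7 = 16.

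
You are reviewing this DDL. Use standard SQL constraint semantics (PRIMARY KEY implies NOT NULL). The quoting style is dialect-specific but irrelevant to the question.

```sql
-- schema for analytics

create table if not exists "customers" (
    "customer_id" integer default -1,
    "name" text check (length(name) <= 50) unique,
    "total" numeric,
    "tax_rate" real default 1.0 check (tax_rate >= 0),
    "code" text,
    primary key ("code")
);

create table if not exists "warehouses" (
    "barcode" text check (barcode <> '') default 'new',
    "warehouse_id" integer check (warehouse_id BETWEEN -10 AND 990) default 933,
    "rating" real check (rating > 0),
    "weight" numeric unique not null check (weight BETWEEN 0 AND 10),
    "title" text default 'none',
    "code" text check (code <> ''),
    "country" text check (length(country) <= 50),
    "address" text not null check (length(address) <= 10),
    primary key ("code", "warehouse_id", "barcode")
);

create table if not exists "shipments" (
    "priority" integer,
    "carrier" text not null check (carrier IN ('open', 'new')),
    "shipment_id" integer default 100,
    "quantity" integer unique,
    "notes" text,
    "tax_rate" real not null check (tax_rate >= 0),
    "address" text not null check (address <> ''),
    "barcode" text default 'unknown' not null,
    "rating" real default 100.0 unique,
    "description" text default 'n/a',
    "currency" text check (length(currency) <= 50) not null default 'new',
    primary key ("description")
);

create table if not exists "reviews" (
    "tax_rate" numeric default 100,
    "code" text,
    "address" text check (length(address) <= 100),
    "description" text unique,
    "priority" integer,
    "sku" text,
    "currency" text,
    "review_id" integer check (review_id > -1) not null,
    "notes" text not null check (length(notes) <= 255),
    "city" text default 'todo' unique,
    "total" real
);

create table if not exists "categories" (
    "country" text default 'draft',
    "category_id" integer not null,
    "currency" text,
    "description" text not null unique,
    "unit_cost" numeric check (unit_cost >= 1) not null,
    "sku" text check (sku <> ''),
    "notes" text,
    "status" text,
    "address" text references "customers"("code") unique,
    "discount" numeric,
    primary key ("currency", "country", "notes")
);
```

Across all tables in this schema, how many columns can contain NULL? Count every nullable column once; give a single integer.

customers: 4 nullable (customer_id, name, total, tax_rate — PK (code) and explicit NOT NULL columns excluded).
warehouses: 3 nullable (rating, title, country — PK (code, warehouse_id, barcode) and explicit NOT NULL columns excluded).
shipments: 5 nullable (priority, shipment_id, quantity, notes, rating — PK (description) and explicit NOT NULL columns excluded).
reviews: 9 nullable (tax_rate, code, address, description, priority, sku, currency, city, total — PK none and explicit NOT NULL columns excluded).
categories: 4 nullable (sku, status, address, discount — PK (currency, country, notes) and explicit NOT NULL columns excluded).
Total: 4 + 3 + 5 + 9 + 4 = 25.

25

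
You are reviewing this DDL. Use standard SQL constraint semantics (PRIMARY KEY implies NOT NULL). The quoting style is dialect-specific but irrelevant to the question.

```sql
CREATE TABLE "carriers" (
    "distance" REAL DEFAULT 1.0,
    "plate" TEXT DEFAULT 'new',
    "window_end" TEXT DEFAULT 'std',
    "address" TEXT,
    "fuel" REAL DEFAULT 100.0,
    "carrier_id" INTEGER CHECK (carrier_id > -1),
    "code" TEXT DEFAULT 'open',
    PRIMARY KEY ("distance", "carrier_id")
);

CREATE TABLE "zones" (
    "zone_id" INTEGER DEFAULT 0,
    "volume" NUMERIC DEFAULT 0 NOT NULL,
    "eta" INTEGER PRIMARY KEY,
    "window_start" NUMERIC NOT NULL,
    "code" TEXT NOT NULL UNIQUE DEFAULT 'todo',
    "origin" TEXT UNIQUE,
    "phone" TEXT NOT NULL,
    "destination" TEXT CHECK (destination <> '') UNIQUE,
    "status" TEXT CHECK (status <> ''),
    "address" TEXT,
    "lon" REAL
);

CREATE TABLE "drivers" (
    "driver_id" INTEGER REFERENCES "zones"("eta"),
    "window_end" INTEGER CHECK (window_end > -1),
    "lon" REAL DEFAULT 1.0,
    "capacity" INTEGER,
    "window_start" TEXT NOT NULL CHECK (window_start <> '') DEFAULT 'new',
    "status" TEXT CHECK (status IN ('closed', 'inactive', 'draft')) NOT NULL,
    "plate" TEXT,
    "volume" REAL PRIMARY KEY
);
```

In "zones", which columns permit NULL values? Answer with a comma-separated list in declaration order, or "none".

- zone_id: DEFAULT only fills an omitted column; an explicit NULL is still allowed → nullable.
- volume: declared NOT NULL → not nullable.
- eta: part of the PRIMARY KEY, which implies NOT NULL → not nullable.
- window_start: declared NOT NULL → not nullable.
- code: declared NOT NULL → not nullable.
- origin: UNIQUE does not imply NOT NULL → nullable.
- phone: declared NOT NULL → not nullable.
- destination: CHECK does not forbid NULL (a CHECK constraint passes when its expression is NULL) → nullable.
- status: CHECK does not forbid NULL (a CHECK constraint passes when its expression is NULL) → nullable.
- address: no NOT NULL constraint applies → nullable.
- lon: no NOT NULL constraint applies → nullable.

zone_id, origin, destination, status, address, lon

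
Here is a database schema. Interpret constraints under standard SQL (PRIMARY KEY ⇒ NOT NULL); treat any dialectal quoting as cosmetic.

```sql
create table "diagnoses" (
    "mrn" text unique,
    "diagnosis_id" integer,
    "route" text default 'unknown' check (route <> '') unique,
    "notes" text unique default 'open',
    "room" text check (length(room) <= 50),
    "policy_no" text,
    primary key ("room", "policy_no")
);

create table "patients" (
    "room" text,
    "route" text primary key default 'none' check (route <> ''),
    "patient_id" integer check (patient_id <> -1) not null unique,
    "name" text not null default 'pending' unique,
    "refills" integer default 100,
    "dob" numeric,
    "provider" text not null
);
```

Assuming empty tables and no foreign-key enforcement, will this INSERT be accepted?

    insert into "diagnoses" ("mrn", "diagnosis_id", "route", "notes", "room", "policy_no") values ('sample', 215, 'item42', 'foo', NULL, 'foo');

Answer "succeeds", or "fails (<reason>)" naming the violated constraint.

room is explicitly set to NULL, but room is part of the PRIMARY KEY (implied NOT NULL).

fails (NOT NULL on room)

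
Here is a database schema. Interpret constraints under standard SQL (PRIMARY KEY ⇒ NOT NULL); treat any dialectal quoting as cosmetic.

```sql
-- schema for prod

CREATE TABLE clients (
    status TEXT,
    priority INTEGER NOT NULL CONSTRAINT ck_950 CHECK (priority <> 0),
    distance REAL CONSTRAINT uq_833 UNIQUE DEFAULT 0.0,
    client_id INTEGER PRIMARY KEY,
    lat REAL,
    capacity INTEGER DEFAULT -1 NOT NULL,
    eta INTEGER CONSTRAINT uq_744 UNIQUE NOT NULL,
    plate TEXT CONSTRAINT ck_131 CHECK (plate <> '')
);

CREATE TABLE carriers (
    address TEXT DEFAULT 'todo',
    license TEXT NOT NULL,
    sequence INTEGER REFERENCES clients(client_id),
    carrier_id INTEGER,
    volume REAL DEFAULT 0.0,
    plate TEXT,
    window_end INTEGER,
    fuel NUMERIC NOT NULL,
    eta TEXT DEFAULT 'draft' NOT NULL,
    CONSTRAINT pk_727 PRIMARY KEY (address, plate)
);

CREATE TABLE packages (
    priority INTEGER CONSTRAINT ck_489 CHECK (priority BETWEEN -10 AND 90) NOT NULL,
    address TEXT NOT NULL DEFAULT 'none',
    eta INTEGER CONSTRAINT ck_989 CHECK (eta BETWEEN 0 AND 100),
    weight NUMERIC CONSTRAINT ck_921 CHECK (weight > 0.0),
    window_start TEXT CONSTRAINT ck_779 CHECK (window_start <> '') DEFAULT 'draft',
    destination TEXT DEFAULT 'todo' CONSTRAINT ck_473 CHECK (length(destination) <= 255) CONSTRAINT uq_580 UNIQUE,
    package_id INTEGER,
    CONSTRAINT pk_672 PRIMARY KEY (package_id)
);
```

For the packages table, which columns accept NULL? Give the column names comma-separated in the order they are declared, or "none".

eta, weight, window_start, destination

- priority: declared NOT NULL → not nullable.
- address: declared NOT NULL → not nullable.
- eta: CHECK does not forbid NULL (a CHECK constraint passes when its expression is NULL) → nullable.
- weight: CHECK does not forbid NULL (a CHECK constraint passes when its expression is NULL) → nullable.
- window_start: CHECK does not forbid NULL (a CHECK constraint passes when its expression is NULL) → nullable.
- destination: CHECK does not forbid NULL (a CHECK constraint passes when its expression is NULL) → nullable.
- package_id: part of the PRIMARY KEY, which implies NOT NULL → not nullable.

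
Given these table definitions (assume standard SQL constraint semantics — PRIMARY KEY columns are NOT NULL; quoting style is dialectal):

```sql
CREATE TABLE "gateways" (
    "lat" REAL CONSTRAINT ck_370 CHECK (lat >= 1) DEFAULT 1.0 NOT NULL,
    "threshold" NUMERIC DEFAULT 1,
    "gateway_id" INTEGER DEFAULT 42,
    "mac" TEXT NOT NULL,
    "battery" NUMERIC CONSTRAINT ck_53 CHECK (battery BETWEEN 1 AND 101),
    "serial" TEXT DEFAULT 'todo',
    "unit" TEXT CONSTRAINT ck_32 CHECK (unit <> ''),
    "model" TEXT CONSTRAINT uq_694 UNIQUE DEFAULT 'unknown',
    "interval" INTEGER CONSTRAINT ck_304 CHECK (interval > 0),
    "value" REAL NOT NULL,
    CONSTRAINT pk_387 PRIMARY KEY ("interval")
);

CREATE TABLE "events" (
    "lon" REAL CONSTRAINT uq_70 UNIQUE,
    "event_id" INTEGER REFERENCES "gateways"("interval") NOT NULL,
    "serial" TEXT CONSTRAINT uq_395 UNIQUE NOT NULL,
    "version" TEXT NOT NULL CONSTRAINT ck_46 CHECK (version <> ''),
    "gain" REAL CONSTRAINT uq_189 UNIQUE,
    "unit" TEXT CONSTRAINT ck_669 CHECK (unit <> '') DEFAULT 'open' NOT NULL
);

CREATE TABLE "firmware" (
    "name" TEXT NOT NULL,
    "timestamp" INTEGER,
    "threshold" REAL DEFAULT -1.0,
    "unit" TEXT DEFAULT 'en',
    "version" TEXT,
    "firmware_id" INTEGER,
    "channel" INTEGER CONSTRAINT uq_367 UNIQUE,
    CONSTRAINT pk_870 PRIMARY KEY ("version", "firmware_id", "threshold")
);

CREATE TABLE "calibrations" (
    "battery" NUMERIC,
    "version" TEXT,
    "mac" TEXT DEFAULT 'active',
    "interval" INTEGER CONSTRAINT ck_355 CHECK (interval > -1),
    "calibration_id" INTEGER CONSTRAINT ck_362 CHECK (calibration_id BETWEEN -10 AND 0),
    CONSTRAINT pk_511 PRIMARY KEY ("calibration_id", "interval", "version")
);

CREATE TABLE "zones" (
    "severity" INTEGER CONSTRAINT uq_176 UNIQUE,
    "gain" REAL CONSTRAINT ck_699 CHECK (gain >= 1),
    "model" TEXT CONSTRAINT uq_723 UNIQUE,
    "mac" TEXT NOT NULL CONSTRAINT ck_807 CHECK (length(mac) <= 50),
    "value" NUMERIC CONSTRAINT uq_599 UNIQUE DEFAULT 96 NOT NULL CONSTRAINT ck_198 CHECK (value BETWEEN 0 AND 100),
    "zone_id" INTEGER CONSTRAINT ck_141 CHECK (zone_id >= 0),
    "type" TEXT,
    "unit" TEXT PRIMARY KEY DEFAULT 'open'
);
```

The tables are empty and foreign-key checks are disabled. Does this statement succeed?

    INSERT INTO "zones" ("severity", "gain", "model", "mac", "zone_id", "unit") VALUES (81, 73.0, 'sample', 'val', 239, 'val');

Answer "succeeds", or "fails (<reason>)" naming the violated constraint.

succeeds

NOT NULL columns: mac is supplied; unit is supplied; value defaults to 96.
CHECK constraints: 73.0 satisfies (gain >= 1); 'val' satisfies (length(mac) <= 50); 239 satisfies (zone_id >= 0).
No constraint is violated.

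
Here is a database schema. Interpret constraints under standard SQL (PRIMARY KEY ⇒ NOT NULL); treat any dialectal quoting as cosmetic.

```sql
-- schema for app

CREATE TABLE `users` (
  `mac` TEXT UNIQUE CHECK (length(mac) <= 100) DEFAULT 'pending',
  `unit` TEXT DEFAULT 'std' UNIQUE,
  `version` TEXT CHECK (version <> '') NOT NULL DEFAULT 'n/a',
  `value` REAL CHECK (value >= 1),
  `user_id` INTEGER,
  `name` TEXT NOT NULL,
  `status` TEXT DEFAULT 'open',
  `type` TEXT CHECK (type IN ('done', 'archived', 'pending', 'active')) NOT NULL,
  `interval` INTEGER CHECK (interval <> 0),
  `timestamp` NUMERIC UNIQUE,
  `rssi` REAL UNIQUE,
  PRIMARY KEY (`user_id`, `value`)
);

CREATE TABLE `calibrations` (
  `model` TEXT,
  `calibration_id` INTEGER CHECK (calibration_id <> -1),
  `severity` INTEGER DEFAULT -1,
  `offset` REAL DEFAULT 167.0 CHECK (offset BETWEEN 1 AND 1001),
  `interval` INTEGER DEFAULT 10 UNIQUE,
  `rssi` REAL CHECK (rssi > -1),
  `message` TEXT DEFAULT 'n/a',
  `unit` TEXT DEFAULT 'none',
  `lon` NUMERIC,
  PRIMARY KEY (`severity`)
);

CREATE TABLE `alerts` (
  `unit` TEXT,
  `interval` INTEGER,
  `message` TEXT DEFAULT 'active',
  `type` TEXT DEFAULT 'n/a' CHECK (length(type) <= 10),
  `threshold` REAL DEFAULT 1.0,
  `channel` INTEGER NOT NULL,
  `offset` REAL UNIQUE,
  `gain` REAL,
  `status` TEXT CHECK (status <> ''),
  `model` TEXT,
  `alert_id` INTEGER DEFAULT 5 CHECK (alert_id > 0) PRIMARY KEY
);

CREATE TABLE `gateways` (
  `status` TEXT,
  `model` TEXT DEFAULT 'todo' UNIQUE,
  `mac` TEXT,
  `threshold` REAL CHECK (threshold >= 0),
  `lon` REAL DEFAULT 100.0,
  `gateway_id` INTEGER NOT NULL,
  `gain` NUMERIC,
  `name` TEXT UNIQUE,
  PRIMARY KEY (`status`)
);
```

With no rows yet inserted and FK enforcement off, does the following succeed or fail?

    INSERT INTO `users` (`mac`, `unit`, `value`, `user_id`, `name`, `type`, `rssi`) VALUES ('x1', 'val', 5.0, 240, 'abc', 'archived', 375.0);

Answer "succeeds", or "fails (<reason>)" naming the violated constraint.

succeeds

NOT NULL columns: name is supplied; type is supplied; user_id is supplied; value is supplied; version defaults to 'n/a'.
CHECK constraints: 'x1' satisfies (length(mac) <= 100); 5.0 satisfies (value >= 1); 'archived' satisfies (type IN ('done', 'archived', 'pending', 'active')).
No constraint is violated.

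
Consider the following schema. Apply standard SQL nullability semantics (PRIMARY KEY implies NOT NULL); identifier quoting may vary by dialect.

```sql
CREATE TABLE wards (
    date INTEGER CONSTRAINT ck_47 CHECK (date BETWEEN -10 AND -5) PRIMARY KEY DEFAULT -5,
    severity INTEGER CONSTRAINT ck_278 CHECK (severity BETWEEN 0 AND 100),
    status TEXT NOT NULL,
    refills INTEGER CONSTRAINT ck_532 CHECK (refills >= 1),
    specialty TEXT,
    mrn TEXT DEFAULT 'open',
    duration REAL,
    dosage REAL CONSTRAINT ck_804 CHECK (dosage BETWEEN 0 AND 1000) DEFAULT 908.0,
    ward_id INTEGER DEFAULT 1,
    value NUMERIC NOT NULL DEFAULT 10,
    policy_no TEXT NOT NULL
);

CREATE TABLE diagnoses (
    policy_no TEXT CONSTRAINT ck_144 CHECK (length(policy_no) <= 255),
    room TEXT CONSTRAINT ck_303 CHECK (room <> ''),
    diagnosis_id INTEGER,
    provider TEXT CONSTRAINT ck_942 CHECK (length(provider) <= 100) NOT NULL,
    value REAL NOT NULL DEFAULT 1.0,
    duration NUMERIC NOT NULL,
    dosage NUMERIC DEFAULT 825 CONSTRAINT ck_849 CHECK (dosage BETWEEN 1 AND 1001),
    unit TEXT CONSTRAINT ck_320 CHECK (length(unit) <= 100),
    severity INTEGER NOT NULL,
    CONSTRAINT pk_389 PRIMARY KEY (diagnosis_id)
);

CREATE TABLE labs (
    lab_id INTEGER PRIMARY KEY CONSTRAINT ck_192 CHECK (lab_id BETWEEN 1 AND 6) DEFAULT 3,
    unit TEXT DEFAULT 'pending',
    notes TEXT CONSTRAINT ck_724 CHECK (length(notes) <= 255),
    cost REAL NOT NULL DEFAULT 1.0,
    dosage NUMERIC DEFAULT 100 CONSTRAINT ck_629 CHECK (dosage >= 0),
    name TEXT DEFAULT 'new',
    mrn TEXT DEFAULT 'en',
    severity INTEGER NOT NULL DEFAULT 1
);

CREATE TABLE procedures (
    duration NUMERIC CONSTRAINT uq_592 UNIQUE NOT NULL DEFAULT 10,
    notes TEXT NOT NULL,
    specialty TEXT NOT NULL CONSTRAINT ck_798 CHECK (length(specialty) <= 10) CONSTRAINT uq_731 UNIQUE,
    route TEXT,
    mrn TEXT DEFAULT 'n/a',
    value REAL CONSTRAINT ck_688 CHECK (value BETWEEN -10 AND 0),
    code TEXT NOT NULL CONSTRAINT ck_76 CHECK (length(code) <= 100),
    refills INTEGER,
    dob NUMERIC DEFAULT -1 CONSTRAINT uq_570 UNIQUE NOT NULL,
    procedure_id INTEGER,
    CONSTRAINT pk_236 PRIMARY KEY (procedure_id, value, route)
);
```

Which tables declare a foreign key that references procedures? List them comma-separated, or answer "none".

none

No REFERENCES clause anywhere in the schema names procedures.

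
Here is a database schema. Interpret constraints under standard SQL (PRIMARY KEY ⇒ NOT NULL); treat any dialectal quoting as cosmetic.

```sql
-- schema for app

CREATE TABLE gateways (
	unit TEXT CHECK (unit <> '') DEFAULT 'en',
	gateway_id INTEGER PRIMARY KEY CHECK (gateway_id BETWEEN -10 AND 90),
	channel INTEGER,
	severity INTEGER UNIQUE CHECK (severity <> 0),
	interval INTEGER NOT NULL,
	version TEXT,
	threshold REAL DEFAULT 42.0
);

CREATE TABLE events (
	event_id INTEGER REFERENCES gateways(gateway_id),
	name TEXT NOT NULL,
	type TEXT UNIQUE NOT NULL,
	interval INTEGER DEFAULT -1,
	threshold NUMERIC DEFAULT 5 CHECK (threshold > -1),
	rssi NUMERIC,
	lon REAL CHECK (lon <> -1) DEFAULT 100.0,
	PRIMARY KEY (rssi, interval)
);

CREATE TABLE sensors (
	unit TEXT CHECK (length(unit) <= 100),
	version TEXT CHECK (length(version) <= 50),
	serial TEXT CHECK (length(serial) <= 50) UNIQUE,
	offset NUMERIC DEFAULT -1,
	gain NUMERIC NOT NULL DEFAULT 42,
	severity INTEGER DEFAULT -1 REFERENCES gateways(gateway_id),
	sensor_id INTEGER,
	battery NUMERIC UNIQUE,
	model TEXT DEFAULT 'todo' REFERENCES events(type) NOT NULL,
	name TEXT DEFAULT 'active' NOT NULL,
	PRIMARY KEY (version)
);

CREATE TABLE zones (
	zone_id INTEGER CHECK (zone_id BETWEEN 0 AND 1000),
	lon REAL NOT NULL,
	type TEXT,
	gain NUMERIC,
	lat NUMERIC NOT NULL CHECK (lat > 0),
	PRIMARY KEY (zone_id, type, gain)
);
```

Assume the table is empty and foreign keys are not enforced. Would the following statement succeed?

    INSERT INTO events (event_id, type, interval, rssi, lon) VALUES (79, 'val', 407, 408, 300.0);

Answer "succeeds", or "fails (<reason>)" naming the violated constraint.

fails (NOT NULL on name)

name is omitted from the column list and has no DEFAULT, so it would receive NULL.
But name is declared NOT NULL.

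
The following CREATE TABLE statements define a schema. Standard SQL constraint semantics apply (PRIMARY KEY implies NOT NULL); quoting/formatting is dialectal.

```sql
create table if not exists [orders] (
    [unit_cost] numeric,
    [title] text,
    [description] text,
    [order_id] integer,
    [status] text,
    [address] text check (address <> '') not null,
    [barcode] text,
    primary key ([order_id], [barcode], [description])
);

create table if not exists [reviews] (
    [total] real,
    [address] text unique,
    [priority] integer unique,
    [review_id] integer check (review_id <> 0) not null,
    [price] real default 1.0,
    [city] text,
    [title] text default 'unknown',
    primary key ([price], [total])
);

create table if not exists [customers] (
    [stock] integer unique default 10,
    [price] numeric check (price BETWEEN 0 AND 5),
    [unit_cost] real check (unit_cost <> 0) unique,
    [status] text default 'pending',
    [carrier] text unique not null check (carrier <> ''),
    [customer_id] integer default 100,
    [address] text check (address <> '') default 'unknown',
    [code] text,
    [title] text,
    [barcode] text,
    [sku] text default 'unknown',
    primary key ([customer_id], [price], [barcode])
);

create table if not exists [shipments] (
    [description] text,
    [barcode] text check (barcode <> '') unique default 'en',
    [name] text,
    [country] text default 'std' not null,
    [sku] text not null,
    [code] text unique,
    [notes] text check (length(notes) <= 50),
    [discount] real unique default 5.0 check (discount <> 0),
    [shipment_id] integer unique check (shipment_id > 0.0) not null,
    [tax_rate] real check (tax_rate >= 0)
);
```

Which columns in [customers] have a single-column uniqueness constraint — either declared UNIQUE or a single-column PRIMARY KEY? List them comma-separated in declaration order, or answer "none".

stock, unit_cost, carrier

- stock: declared UNIQUE → unique.
- price: part of a composite PRIMARY KEY — only the tuple is unique, not this column on its own.
- unit_cost: declared UNIQUE → unique.
- status: no UNIQUE or single-column PK constraint.
- carrier: declared UNIQUE → unique.
- customer_id: part of a composite PRIMARY KEY — only the tuple is unique, not this column on its own.
- address: no UNIQUE or single-column PK constraint.
- code: no UNIQUE or single-column PK constraint.
- title: no UNIQUE or single-column PK constraint.
- barcode: part of a composite PRIMARY KEY — only the tuple is unique, not this column on its own.
- sku: no UNIQUE or single-column PK constraint.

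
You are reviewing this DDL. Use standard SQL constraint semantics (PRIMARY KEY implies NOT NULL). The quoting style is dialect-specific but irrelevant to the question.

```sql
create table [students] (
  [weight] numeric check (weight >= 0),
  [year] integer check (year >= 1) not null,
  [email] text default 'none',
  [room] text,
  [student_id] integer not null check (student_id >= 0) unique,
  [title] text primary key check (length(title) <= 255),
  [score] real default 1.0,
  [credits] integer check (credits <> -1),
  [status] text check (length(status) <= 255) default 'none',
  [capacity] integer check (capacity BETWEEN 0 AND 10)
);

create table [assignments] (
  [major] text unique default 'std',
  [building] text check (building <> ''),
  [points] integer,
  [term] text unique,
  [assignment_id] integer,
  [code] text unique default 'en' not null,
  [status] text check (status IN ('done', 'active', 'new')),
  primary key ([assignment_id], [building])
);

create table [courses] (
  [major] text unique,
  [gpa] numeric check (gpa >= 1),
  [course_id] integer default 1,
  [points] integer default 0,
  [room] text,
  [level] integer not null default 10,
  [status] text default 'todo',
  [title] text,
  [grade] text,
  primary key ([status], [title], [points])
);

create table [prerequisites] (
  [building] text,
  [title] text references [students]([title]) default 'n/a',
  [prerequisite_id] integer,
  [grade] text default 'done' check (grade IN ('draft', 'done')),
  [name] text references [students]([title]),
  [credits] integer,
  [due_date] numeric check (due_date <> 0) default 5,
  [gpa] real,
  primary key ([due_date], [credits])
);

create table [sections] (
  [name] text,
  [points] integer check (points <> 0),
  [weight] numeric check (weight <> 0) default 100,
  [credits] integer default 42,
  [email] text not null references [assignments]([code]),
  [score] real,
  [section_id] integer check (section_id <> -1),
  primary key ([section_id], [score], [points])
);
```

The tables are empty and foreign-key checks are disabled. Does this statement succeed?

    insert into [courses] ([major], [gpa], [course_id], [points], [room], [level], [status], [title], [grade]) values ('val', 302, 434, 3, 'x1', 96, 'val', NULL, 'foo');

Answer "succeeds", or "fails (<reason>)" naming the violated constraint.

fails (NOT NULL on title)

title is explicitly set to NULL, but title is part of the PRIMARY KEY (implied NOT NULL).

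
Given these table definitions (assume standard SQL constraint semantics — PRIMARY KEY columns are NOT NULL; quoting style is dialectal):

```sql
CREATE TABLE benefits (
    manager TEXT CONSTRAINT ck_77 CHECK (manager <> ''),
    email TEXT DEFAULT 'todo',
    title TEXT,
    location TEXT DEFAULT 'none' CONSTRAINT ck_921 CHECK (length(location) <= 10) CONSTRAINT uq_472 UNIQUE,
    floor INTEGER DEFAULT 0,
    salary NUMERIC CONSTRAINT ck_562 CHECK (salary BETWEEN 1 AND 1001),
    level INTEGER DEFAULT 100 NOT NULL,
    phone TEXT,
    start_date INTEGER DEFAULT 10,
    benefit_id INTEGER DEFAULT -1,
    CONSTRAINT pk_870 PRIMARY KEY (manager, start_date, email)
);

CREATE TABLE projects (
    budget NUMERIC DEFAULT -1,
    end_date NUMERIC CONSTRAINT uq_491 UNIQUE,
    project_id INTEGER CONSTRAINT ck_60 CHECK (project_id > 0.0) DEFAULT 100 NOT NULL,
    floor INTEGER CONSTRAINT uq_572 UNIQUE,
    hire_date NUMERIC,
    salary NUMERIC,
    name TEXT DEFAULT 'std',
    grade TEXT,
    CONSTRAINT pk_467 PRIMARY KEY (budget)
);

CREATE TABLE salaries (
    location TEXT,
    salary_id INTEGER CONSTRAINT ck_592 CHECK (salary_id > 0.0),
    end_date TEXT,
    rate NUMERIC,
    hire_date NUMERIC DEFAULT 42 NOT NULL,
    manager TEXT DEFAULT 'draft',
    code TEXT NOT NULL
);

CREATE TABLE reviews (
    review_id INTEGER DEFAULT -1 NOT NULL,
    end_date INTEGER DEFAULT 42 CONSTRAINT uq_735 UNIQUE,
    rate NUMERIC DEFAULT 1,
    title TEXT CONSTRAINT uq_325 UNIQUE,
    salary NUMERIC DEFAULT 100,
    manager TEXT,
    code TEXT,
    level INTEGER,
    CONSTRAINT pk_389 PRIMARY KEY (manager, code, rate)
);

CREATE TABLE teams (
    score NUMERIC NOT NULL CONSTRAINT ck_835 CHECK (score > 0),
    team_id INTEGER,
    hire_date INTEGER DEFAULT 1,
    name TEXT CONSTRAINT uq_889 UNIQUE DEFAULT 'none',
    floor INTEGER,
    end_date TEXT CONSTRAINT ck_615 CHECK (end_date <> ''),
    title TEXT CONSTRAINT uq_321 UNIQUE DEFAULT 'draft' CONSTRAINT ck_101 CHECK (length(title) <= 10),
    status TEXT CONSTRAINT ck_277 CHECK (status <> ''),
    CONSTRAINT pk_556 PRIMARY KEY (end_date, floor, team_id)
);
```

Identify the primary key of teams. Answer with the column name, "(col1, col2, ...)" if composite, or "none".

A table-level PRIMARY KEY clause names 3 columns: end_date, floor, team_id.
This is a composite key — the combination is unique, not each column individually.

(end_date, floor, team_id)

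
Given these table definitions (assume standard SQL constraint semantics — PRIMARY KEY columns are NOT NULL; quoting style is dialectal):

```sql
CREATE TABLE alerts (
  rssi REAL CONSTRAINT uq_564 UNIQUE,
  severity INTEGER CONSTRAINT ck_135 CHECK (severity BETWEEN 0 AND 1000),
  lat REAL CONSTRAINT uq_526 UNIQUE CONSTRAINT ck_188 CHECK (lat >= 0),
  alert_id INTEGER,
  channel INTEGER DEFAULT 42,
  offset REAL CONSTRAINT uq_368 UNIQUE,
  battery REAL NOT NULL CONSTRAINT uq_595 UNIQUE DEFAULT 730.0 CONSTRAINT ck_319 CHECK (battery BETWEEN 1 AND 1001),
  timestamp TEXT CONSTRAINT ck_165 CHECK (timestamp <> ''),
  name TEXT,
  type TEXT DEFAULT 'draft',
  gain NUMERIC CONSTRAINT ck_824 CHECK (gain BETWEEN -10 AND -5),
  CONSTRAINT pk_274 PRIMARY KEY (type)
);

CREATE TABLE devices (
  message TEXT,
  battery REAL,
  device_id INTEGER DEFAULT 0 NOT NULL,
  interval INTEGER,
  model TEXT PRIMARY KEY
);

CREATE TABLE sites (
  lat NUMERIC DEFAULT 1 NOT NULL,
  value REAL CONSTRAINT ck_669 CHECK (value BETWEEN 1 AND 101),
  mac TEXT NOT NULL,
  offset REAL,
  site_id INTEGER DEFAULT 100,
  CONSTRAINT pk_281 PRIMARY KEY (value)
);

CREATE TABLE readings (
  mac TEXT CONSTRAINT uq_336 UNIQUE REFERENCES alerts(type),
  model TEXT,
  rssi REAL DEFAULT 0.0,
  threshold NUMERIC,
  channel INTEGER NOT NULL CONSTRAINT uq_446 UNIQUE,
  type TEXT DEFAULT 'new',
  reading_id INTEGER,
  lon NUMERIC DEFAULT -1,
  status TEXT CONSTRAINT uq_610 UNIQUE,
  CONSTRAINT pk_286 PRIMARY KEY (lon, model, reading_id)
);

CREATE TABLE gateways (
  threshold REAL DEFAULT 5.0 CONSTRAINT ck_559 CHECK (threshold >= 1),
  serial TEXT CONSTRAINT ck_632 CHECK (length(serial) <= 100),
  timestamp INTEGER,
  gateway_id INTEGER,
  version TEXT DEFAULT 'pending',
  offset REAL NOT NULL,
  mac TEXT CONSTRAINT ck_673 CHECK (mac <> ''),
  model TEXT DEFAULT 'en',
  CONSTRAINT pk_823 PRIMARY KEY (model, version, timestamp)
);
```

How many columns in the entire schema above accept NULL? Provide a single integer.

23

alerts: 9 nullable (rssi, severity, lat, alert_id, channel, offset, timestamp, name, gain — PK (type) and explicit NOT NULL columns excluded).
devices: 3 nullable (message, battery, interval — PK (model) and explicit NOT NULL columns excluded).
sites: 2 nullable (offset, site_id — PK (value) and explicit NOT NULL columns excluded).
readings: 5 nullable (mac, rssi, threshold, type, status — PK (lon, model, reading_id) and explicit NOT NULL columns excluded).
gateways: 4 nullable (threshold, serial, gateway_id, mac — PK (model, version, timestamp) and explicit NOT NULL columns excluded).
Total: 9 + 3 + 2 + 5 + 4 = 23.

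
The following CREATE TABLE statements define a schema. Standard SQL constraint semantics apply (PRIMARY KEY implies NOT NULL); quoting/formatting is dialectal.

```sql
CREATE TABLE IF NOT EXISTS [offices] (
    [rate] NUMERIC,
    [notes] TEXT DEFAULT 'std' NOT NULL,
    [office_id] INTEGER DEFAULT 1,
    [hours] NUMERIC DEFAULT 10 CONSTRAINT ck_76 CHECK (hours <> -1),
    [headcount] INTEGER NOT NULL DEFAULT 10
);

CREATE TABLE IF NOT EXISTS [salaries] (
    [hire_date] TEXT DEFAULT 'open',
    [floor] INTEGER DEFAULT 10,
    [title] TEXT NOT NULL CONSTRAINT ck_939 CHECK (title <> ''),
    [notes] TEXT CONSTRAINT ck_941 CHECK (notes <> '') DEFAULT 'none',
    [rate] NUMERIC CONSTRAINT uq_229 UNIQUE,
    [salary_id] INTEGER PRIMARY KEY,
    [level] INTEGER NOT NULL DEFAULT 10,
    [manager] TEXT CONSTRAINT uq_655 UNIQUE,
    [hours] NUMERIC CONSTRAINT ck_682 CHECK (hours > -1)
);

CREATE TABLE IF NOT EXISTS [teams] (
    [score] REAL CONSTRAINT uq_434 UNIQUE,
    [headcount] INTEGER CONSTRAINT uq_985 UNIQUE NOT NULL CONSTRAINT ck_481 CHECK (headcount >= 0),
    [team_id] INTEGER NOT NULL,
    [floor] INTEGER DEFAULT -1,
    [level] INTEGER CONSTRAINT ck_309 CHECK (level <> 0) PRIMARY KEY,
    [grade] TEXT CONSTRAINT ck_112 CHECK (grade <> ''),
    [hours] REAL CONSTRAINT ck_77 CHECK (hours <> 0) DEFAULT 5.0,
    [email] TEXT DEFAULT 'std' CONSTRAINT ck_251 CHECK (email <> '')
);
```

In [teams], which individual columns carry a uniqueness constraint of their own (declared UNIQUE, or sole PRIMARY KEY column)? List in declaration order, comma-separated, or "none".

score, headcount, level

- score: declared UNIQUE → unique.
- headcount: declared UNIQUE → unique.
- team_id: no UNIQUE or single-column PK constraint.
- floor: no UNIQUE or single-column PK constraint.
- level: single-column PRIMARY KEY → unique.
- grade: no UNIQUE or single-column PK constraint.
- hours: no UNIQUE or single-column PK constraint.
- email: no UNIQUE or single-column PK constraint.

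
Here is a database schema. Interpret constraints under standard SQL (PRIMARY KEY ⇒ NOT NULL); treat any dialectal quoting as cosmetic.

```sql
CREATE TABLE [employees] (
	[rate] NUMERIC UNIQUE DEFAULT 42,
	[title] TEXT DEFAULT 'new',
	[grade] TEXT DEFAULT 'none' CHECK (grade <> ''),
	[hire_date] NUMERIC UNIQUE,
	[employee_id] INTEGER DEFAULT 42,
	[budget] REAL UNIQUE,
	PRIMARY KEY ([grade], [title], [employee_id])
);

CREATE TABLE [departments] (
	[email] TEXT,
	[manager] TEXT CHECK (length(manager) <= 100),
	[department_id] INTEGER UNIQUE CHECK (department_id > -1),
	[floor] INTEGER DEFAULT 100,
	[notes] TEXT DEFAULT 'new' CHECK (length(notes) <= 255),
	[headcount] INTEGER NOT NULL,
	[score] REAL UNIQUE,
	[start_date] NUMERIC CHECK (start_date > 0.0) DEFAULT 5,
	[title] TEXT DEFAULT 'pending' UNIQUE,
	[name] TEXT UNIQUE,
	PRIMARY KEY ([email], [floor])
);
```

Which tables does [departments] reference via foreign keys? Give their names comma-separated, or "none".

No column in departments has a REFERENCES clause.

none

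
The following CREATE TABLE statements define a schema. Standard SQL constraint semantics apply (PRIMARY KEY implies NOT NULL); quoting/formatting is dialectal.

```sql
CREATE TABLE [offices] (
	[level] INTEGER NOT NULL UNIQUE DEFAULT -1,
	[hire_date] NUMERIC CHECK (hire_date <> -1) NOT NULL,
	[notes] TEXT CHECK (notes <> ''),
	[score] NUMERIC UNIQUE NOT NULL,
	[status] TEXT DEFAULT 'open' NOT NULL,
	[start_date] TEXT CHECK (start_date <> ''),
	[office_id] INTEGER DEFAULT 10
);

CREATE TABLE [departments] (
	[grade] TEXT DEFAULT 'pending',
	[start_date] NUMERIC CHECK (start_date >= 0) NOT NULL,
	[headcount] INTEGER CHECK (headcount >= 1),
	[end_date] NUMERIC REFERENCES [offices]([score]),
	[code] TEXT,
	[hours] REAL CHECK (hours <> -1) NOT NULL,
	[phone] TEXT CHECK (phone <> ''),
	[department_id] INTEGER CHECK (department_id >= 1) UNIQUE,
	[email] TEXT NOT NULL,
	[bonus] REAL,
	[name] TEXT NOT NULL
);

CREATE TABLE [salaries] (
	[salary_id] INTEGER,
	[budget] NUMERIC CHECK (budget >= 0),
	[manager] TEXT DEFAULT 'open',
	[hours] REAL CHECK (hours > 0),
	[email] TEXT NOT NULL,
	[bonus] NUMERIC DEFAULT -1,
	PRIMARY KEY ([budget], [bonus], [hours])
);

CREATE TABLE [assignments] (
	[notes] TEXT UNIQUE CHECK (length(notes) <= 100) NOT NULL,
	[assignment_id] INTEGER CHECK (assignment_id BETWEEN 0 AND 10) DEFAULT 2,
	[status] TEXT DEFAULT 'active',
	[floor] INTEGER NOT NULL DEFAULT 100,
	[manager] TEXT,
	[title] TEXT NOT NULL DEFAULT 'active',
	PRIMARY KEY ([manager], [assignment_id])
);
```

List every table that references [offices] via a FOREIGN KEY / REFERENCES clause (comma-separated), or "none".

- departments.end_date references offices(score).

departments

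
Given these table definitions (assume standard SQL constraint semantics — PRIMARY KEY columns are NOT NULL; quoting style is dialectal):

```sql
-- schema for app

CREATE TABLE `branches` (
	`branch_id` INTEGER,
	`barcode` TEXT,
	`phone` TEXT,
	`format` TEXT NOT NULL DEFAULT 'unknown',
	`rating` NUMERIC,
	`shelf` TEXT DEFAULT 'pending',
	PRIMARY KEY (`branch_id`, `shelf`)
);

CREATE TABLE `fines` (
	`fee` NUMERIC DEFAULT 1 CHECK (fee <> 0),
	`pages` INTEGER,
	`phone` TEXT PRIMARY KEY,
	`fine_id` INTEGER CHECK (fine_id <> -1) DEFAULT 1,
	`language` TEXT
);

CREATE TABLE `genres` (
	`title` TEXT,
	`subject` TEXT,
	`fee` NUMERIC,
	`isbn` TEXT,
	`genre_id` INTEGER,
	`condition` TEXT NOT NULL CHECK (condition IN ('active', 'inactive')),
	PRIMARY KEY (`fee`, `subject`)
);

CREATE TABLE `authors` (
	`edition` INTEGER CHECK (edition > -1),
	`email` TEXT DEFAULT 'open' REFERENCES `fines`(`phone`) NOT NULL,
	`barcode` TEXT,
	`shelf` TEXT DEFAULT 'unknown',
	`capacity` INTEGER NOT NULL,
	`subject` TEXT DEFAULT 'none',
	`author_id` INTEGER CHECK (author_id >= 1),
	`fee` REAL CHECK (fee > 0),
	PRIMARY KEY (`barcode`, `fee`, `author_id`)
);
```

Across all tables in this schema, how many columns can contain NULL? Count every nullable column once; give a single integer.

13

branches: 3 nullable (barcode, phone, rating — PK (branch_id, shelf) and explicit NOT NULL columns excluded).
fines: 4 nullable (fee, pages, fine_id, language — PK (phone) and explicit NOT NULL columns excluded).
genres: 3 nullable (title, isbn, genre_id — PK (fee, subject) and explicit NOT NULL columns excluded).
authors: 3 nullable (edition, shelf, subject — PK (barcode, fee, author_id) and explicit NOT NULL columns excluded).
Total: 3 + 4 + 3 + 3 = 13.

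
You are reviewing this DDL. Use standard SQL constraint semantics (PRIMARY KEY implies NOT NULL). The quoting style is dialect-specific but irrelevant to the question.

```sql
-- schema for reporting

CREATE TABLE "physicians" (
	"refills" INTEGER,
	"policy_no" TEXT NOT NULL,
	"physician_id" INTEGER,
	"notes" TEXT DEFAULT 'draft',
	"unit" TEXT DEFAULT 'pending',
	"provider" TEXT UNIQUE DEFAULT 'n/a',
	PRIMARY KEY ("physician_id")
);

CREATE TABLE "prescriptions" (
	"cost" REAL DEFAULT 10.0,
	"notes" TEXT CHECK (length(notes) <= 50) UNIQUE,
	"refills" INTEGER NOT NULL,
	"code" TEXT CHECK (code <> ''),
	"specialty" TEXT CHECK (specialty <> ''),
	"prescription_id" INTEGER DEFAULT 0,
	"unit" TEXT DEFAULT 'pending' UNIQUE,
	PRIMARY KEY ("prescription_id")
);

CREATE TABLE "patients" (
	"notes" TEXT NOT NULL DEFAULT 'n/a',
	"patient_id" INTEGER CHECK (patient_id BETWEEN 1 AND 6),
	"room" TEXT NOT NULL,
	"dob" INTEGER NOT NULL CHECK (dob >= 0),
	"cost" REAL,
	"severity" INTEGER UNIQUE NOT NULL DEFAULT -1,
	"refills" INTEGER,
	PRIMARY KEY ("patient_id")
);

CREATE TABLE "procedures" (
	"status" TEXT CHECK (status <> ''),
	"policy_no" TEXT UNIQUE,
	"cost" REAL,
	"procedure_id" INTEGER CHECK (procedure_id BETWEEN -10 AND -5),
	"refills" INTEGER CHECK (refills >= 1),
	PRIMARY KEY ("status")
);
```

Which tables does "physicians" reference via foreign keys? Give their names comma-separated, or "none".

No column in physicians has a REFERENCES clause.

none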